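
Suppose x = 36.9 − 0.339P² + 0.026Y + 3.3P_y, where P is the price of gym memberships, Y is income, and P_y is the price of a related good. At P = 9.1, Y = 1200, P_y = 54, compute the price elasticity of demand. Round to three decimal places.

-0.257

Substituting, x = 36.9 − 0.339(9.1)² + 0.026(1200) + 3.3(54) = 36.9 − 28.0726 + 31.2 + 178.2 = 218.2274.
∂x/∂P = −2·0.339·P = -6.1698, so E_p = -6.1698·(9.1/218.2274) ≈ -0.257.
|E_p| < 1: demand is inelastic.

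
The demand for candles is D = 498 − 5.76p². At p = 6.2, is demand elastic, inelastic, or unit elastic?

At p = 6.2, D = 276.5856.
dD/dp = −2·5.76·p = −71.424.
Point elasticity E = (dD/dp)·(p/D) = -71.424 × 6.2/276.5856 ≈ -1.601.
|E| ≈ 1.601 > 1, so demand is elastic.

elastic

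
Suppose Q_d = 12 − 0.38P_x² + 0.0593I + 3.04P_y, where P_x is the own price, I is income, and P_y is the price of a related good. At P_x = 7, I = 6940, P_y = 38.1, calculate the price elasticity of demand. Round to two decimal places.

-0.07

First evaluate Q_d: 12 − 0.38(7)² + 0.0593(6940) + 3.04(38.1) = 12 − 18.62 + 411.542 + 115.824 = 520.746.
∂Q_d/∂P_x = −2·0.38·P_x = -5.32, so E_p = -5.32·(7/520.746) ≈ -0.07.
|E_p| < 1: demand is inelastic.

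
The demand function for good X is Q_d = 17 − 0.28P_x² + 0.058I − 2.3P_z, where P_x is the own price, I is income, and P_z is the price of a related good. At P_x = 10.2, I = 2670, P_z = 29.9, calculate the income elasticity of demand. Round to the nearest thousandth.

Evaluating quantity at (P_x, I, P_z) gives Q_d = 17 − 0.28(10.2)² + 0.058(2670) − 2.3(29.9) = 17 − 29.1312 + 154.86 − 68.77 = 73.9588.
∂Q_d/∂I = +0.058, so E_I = 0.058·(2670/73.9588) ≈ 2.094.
E_I > 1: normal good (luxury).

2.094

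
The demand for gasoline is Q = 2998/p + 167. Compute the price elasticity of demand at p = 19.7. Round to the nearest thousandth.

-0.477

At p = 19.7, Q = 319.1827.
dQ/dp = −2998/p² = −7.725.
Point elasticity E = (dQ/dp)·(p/Q) = -7.725 × 19.7/319.1827 ≈ -0.477.
|E| < 1, so demand is inelastic at this price.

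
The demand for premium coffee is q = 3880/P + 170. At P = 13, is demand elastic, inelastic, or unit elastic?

At P = 13, q = 468.4615.
dq/dP = −3880/P² = −22.9586.
Point elasticity E = (dq/dP)·(P/q) = -22.9586 × 13/468.4615 ≈ -0.637.
|E| ≈ 0.637 < 1, so demand is inelastic.

inelastic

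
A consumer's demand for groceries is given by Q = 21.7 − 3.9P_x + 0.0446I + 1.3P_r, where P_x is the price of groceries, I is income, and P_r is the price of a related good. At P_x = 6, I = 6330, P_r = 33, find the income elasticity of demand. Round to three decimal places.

At the given point, Q = 21.7 − 3.9(6) + 0.0446(6330) + 1.3(33) = 21.7 − 23.4 + 282.318 + 42.9 = 323.518.
∂Q/∂I = +0.0446, so E_I = 0.0446·(6330/323.518) ≈ 0.873.
E_I ∈ (0,1): normal good (necessity).

0.873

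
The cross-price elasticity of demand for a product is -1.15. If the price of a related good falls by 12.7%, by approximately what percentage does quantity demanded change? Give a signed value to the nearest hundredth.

%ΔQ ≈ E × %ΔP_y = (-1.15) × (-12.7%) ≈ 14.61%.

14.61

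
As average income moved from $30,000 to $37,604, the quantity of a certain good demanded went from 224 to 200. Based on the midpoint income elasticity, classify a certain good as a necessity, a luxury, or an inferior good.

inferior

%ΔQ = (200 − 224)/[(224+200)/2] = -24/212 ≈ -0.1132.
%ΔI = (37,604 − 30,000)/[(30,000+37,604)/2] = 7604/33802 ≈ 0.2250.
E_I = %ΔQ/%ΔI ≈ -0.503.
E_I < 0: inferior good.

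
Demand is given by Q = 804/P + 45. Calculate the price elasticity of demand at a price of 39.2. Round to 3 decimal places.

At P = 39.2, Q = 65.5102.
dQ/dP = −804/P² = −0.5232.
Point elasticity E = (dQ/dP)·(P/Q) = -0.5232 × 39.2/65.5102 ≈ -0.313.
|E| < 1, so demand is inelastic at this price.

-0.313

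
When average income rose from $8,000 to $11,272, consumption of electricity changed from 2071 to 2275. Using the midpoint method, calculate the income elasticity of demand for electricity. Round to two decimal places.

%ΔQ = (2275 − 2071)/[(2071+2275)/2] = 204/2173 ≈ 0.0939.
%ΔI = (11,272 − 8,000)/[(8,000+11,272)/2] = 3272/9636 ≈ 0.3396.
E_I = %ΔQ/%ΔI ≈ 0.28.
E_I ∈ (0,1): normal good (necessity).

0.28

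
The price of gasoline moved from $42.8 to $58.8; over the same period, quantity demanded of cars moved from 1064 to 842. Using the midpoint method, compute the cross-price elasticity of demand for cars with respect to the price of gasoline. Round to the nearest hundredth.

-0.74

%ΔQ_x = (842 − 1064)/[(1064+842)/2] = -222/953 ≈ -0.2329.
%ΔP_y = (58.8 − 42.8)/[(42.8+58.8)/2] ≈ 0.3150.
E_xy = -0.2329/0.3150 ≈ -0.74.
E_xy < 0, so cars and gasoline are complements.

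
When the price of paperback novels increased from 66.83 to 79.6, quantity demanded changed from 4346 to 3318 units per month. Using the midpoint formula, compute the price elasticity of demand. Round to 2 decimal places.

-1.54

%ΔQ = (3318 − 4346)/[(4346 + 3318)/2] = -1028/3832 ≈ -0.2683.
%Δp = (79.6 − 66.83)/[(66.83 + 79.6)/2] = 12.77/73.215 ≈ 0.1744.
Arc elasticity E = %ΔQ/%Δp ≈ -0.2683/0.1744 ≈ -1.54.
|E| > 1: demand is elastic over this range.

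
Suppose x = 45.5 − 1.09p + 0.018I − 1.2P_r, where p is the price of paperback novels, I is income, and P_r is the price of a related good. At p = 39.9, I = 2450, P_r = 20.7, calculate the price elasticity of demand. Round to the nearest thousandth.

First evaluate x: 45.5 − 1.09(39.9) + 0.018(2450) − 1.2(20.7) = 45.5 − 43.491 + 44.1 − 24.84 = 21.269.
∂x/∂p = −1.09, so E_p = (−1.09)·(39.9/21.269) ≈ -2.045.
|E_p| > 1: demand is elastic.

-2.045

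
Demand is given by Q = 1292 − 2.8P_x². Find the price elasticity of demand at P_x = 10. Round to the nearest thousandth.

At P_x = 10, Q = 1012.
dQ/dP_x = −2·2.8·P_x = −56.
Point elasticity E = (dQ/dP_x)·(P_x/Q) = -56 × 10/1012 ≈ -0.553.
|E| < 1, so demand is inelastic at this price.

-0.553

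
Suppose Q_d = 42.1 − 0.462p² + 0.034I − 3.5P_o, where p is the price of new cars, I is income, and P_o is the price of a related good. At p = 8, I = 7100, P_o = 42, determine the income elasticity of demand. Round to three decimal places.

2.258

At the given point, Q_d = 42.1 − 0.462(8)² + 0.034(7100) − 3.5(42) = 42.1 − 29.568 + 241.4 − 147 = 106.932.
∂Q_d/∂I = +0.034, so E_I = 0.034·(7100/106.932) ≈ 2.258.
E_I > 1: normal good (luxury).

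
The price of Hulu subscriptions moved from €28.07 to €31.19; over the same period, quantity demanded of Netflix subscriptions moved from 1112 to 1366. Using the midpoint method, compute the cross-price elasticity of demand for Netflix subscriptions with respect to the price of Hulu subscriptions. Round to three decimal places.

%ΔQ_x = (1366 − 1112)/[(1112+1366)/2] = 254/1239 ≈ 0.2050.
%ΔP_y = (31.19 − 28.07)/[(28.07+31.19)/2] ≈ 0.1053.
E_xy = 0.2050/0.1053 ≈ 1.947.
E_xy > 0, so Netflix subscriptions and Hulu subscriptions are substitutes.

1.947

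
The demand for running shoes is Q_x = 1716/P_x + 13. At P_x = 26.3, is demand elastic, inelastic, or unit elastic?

inelastic

At P_x = 26.3, Q_x = 78.2471.
dQ_x/dP_x = −1716/P_x² = −2.4809.
Point elasticity E = (dQ_x/dP_x)·(P_x/Q_x) = -2.4809 × 26.3/78.2471 ≈ -0.834.
|E| ≈ 0.834 < 1, so demand is inelastic.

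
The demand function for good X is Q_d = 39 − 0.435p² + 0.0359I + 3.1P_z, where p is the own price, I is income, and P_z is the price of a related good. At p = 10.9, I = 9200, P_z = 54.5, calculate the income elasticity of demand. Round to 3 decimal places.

Substituting, Q_d = 39 − 0.435(10.9)² + 0.0359(9200) + 3.1(54.5) = 39 − 51.6824 + 330.28 + 168.95 = 486.5477.
∂Q_d/∂I = +0.0359, so E_I = 0.0359·(9200/486.5477) ≈ 0.679.
E_I ∈ (0,1): normal good (necessity).

0.679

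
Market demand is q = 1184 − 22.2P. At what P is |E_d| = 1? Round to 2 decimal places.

For linear demand q = a − bP, E = −bP/(a − bP). |E| = 1 ⇒ bP = a − bP ⇒ P = a/(2b).
P = 1184/(2·22.2) ≈ 26.67.

26.67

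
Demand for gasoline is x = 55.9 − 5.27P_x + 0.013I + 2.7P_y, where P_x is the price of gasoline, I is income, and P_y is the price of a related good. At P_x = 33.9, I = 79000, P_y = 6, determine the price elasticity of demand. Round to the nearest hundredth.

First evaluate x: 55.9 − 5.27(33.9) + 0.013(79000) + 2.7(6) = 55.9 − 178.653 + 1027 + 16.2 = 920.447.
∂x/∂P_x = −5.27, so E_p = (−5.27)·(33.9/920.447) ≈ -0.19.
|E_p| < 1: demand is inelastic.

-0.19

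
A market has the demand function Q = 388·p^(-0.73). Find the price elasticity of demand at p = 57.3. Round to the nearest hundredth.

For a Cobb–Douglas (constant-elasticity) form Q = A·p^α·…, the elasticity with respect to p equals the exponent α at every point.
Here the exponent on p is -0.73, so the price elasticity of demand is -0.73.

-0.73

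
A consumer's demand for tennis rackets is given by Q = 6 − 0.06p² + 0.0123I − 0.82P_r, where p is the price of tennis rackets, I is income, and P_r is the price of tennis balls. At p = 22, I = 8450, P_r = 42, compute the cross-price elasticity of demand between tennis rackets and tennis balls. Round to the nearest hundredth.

-0.74

Substituting, Q = 6 − 0.06(22)² + 0.0123(8450) − 0.82(42) = 6 − 29.04 + 103.935 − 34.44 = 46.455.
∂Q/∂P_r = −0.82, so E_xy = -0.82·(42/46.455) ≈ -0.74.
E_xy < 0: the goods are complements.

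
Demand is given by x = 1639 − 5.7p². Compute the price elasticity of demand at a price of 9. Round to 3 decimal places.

-0.784

At p = 9, x = 1177.3.
dx/dp = −2·5.7·p = −102.6.
Point elasticity E = (dx/dp)·(p/x) = -102.6 × 9/1177.3 ≈ -0.784.
|E| < 1, so demand is inelastic at this price.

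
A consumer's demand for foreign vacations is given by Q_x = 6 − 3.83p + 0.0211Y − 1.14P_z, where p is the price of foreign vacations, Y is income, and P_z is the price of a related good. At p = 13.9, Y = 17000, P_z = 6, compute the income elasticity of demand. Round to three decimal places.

Q_x = 6 − 3.83(13.9) + 0.0211(17000) − 1.14(6) = 6 − 53.237 + 358.7 − 6.84 = 304.623.
∂Q_x/∂Y = +0.0211, so E_I = 0.0211·(17000/304.623) ≈ 1.178.
E_I > 1: normal good (luxury).

1.178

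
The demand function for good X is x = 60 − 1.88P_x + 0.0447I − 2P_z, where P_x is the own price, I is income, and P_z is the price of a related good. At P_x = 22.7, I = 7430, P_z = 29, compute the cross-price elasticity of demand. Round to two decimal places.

-0.20

x = 60 − 1.88(22.7) + 0.0447(7430) − 2(29) = 60 − 42.676 + 332.121 − 58 = 291.445.
∂x/∂P_z = −2, so E_xy = -2·(29/291.445) ≈ -0.20.
E_xy < 0: the goods are complements.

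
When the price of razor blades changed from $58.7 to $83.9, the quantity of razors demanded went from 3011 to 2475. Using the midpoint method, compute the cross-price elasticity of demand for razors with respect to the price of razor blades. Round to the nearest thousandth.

-0.553

%ΔQ_x = (2475 − 3011)/[(3011+2475)/2] = -536/2743 ≈ -0.1954.
%ΔP_y = (83.9 − 58.7)/[(58.7+83.9)/2] ≈ 0.3534.
E_xy = -0.1954/0.3534 ≈ -0.553.
E_xy < 0, so razors and razor blades are complements.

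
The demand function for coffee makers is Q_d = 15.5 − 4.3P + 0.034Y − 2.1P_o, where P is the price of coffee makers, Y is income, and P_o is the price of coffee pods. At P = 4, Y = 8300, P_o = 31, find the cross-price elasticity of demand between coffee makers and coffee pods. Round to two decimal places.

First evaluate Q_d: 15.5 − 4.3(4) + 0.034(8300) − 2.1(31) = 15.5 − 17.2 + 282.2 − 65.1 = 215.4.
∂Q_d/∂P_o = −2.1, so E_xy = -2.1·(31/215.4) ≈ -0.30.
E_xy < 0: the goods are complements.

-0.30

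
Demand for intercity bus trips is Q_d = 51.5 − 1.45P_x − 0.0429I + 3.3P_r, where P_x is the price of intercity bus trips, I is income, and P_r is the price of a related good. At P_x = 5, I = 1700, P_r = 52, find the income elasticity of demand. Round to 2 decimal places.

Evaluating quantity at (P_x, I, P_r) gives Q_d = 51.5 − 1.45(5) − 0.0429(1700) + 3.3(52) = 51.5 − 7.25 − 72.93 + 171.6 = 142.92.
∂Q_d/∂I = −0.0429, so E_I = -0.0429·(1700/142.92) ≈ -0.51.
E_I < 0: inferior good.

-0.51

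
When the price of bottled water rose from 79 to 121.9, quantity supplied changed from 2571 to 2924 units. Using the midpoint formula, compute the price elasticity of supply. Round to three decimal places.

0.301

%ΔQ = (2924 − 2571)/[(2571 + 2924)/2] = 353/2747.5 ≈ 0.1285.
%ΔP = (121.9 − 79)/[(79 + 121.9)/2] = 42.9/100.45 ≈ 0.4271.
Arc elasticity E = %ΔQ/%ΔP ≈ 0.1285/0.4271 ≈ 0.301.
|E| < 1: supply is inelastic over this range.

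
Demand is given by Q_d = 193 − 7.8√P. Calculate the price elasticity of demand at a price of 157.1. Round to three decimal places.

-0.513

At P = 157.1, Q_d = 95.2352.
dQ_d/dP = −7.8/(2√P) = −7.8/(2·12.534).
Point elasticity E = (dQ_d/dP)·(P/Q_d) = -0.3112 × 157.1/95.2352 ≈ -0.513.
|E| < 1, so demand is inelastic at this price.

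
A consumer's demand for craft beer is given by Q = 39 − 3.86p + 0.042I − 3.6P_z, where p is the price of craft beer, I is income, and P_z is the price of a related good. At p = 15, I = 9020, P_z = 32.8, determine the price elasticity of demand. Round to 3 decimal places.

At the given point, Q = 39 − 3.86(15) + 0.042(9020) − 3.6(32.8) = 39 − 57.9 + 378.84 − 118.08 = 241.86.
∂Q/∂p = −3.86, so E_p = (−3.86)·(15/241.86) ≈ -0.239.
|E_p| < 1: demand is inelastic.

-0.239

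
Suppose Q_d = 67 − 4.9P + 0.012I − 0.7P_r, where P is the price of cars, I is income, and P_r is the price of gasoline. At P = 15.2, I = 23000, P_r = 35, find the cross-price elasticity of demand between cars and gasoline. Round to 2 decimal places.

-0.10

At the given point, Q_d = 67 − 4.9(15.2) + 0.012(23000) − 0.7(35) = 67 − 74.48 + 276 − 24.5 = 244.02.
∂Q_d/∂P_r = −0.7, so E_xy = -0.7·(35/244.02) ≈ -0.10.
E_xy < 0: the goods are complements.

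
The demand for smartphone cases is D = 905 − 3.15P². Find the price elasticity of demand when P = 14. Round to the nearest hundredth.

-4.29

At P = 14, D = 287.6.
dD/dP = −2·3.15·P = −88.2.
Point elasticity E = (dD/dP)·(P/D) = -88.2 × 14/287.6 ≈ -4.29.
|E| > 1, so demand is elastic at this price.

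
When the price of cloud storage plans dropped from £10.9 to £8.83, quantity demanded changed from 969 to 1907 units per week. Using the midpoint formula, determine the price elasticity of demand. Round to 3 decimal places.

%Δq = (1907 − 969)/[(969 + 1907)/2] = 938/1438 ≈ 0.6523.
%ΔP = (8.83 − 10.9)/[(10.9 + 8.83)/2] = -2.07/9.865 ≈ -0.2098.
Arc elasticity E = %Δq/%ΔP ≈ 0.6523/-0.2098 ≈ -3.109.
|E| > 1: demand is elastic over this range.

-3.109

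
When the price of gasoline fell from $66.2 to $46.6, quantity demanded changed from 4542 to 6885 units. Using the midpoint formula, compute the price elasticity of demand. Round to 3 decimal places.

-1.180

%Δq = (6885 − 4542)/[(4542 + 6885)/2] = 2343/5713.5 ≈ 0.4101.
%ΔP = (46.6 − 66.2)/[(66.2 + 46.6)/2] = -19.6/56.4 ≈ -0.3475.
Arc elasticity E = %Δq/%ΔP ≈ 0.4101/-0.3475 ≈ -1.180.
|E| > 1: demand is elastic over this range.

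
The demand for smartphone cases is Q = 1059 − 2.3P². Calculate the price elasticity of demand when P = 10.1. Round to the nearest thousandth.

At P = 10.1, Q = 824.377.
dQ/dP = −2·2.3·P = −46.46.
Point elasticity E = (dQ/dP)·(P/Q) = -46.46 × 10.1/824.377 ≈ -0.569.
|E| < 1, so demand is inelastic at this price.

-0.569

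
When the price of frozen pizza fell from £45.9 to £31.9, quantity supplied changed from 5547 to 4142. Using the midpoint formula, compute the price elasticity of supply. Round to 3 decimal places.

%Δq = (4142 − 5547)/[(5547 + 4142)/2] = -1405/4844.5 ≈ -0.2900.
%Δp = (31.9 − 45.9)/[(45.9 + 31.9)/2] = -14/38.9 ≈ -0.3599.
Arc elasticity E = %Δq/%Δp ≈ -0.2900/-0.3599 ≈ 0.806.
|E| < 1: supply is inelastic over this range.

0.806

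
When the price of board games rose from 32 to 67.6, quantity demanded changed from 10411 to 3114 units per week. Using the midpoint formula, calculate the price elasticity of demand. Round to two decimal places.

-1.51

%Δq = (3114 − 10411)/[(10411 + 3114)/2] = -7297/6762.5 ≈ -1.0790.
%ΔP = (67.6 − 32)/[(32 + 67.6)/2] = 35.6/49.8 ≈ 0.7149.
Arc elasticity E = %Δq/%ΔP ≈ -1.0790/0.7149 ≈ -1.51.
|E| > 1: demand is elastic over this range.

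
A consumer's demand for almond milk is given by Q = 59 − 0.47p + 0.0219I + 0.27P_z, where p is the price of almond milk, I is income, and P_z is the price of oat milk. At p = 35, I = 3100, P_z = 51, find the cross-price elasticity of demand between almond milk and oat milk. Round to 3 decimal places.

Evaluating quantity at (p, I, P_z) gives Q = 59 − 0.47(35) + 0.0219(3100) + 0.27(51) = 59 − 16.45 + 67.89 + 13.77 = 124.21.
∂Q/∂P_z = +0.27, so E_xy = 0.27·(51/124.21) ≈ 0.111.
E_xy > 0: the goods are substitutes.

0.111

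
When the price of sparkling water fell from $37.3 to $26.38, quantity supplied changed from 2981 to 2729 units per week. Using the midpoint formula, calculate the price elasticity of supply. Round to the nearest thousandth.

0.257

%Δq = (2729 − 2981)/[(2981 + 2729)/2] = -252/2855 ≈ -0.0883.
%Δp = (26.38 − 37.3)/[(37.3 + 26.38)/2] = -10.92/31.84 ≈ -0.3430.
Arc elasticity E = %Δq/%Δp ≈ -0.0883/-0.3430 ≈ 0.257.
|E| < 1: supply is inelastic over this range.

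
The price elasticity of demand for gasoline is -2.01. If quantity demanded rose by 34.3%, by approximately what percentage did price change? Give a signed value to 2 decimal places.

%ΔQ ≈ E × %ΔP ⇒ %ΔP = %ΔQ / E = (34.3%)/(-2.01) ≈ -17.06%.

-17.06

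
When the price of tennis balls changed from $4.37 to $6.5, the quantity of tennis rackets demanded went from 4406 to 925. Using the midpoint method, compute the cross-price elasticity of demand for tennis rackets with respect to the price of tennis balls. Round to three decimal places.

%ΔQ_x = (925 − 4406)/[(4406+925)/2] = -3481/2665.5 ≈ -1.3059.
%ΔP_y = (6.5 − 4.37)/[(4.37+6.5)/2] ≈ 0.3919.
E_xy = -1.3059/0.3919 ≈ -3.332.
E_xy < 0, so tennis rackets and tennis balls are complements.

-3.332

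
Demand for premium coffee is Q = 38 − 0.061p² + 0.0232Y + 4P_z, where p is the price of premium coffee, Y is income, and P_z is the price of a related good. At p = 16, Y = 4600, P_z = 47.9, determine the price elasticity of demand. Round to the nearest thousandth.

-0.097

First evaluate Q: 38 − 0.061(16)² + 0.0232(4600) + 4(47.9) = 38 − 15.616 + 106.72 + 191.6 = 320.704.
∂Q/∂p = −2·0.061·p = -1.952, so E_p = -1.952·(16/320.704) ≈ -0.097.
|E_p| < 1: demand is inelastic.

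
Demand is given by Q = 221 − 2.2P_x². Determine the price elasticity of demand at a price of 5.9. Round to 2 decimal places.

-1.06

At P_x = 5.9, Q = 144.418.
dQ/dP_x = −2·2.2·P_x = −25.96.
Point elasticity E = (dQ/dP_x)·(P_x/Q) = -25.96 × 5.9/144.418 ≈ -1.06.
|E| > 1, so demand is elastic at this price.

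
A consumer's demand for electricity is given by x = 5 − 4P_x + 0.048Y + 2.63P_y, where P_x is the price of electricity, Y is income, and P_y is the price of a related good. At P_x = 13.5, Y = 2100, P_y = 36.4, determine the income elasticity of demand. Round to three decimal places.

Evaluating quantity at (P_x, Y, P_y) gives x = 5 − 4(13.5) + 0.048(2100) + 2.63(36.4) = 5 − 54 + 100.8 + 95.732 = 147.532.
∂x/∂Y = +0.048, so E_I = 0.048·(2100/147.532) ≈ 0.683.
E_I ∈ (0,1): normal good (necessity).

0.683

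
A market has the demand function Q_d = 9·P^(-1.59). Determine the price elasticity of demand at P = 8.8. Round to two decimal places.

For a Cobb–Douglas (constant-elasticity) form Q_d = A·P^α·…, the elasticity with respect to P equals the exponent α at every point.
Here the exponent on P is -1.59, so the price elasticity of demand is -1.59.

-1.59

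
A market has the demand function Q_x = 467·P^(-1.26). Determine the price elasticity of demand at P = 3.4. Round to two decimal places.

-1.26

For a Cobb–Douglas (constant-elasticity) form Q_x = A·P^α·…, the elasticity with respect to P equals the exponent α at every point.
Here the exponent on P is -1.26, so the price elasticity of demand is -1.26.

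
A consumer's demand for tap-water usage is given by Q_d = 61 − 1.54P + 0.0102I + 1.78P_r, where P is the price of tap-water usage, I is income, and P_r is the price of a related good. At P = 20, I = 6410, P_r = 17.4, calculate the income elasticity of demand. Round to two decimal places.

Substituting, Q_d = 61 − 1.54(20) + 0.0102(6410) + 1.78(17.4) = 61 − 30.8 + 65.382 + 30.972 = 126.554.
∂Q_d/∂I = +0.0102, so E_I = 0.0102·(6410/126.554) ≈ 0.52.
E_I ∈ (0,1): normal good (necessity).

0.52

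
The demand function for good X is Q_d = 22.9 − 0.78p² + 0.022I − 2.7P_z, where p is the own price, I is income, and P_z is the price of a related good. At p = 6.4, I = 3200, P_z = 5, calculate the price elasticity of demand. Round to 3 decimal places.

At the given point, Q_d = 22.9 − 0.78(6.4)² + 0.022(3200) − 2.7(5) = 22.9 − 31.9488 + 70.4 − 13.5 = 47.8512.
∂Q_d/∂p = −2·0.78·p = -9.984, so E_p = -9.984·(6.4/47.8512) ≈ -1.335.
|E_p| > 1: demand is elastic.

-1.335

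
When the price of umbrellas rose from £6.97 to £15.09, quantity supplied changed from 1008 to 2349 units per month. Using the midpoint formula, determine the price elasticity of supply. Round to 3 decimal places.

%ΔQ = (2349 − 1008)/[(1008 + 2349)/2] = 1341/1678.5 ≈ 0.7989.
%ΔP = (15.09 − 6.97)/[(6.97 + 15.09)/2] = 8.12/11.03 ≈ 0.7362.
Arc elasticity E = %ΔQ/%ΔP ≈ 0.7989/0.7362 ≈ 1.085.
|E| > 1: supply is elastic over this range.

1.085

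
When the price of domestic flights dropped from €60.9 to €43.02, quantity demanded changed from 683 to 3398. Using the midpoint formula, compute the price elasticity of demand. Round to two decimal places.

-3.87

%Δq = (3398 − 683)/[(683 + 3398)/2] = 2715/2040.5 ≈ 1.3306.
%Δp = (43.02 − 60.9)/[(60.9 + 43.02)/2] = -17.88/51.96 ≈ -0.3441.
Arc elasticity E = %Δq/%Δp ≈ 1.3306/-0.3441 ≈ -3.87.
|E| > 1: demand is elastic over this range.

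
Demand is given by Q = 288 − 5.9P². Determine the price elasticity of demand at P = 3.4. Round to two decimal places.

At P = 3.4, Q = 219.796.
dQ/dP = −2·5.9·P = −40.12.
Point elasticity E = (dQ/dP)·(P/Q) = -40.12 × 3.4/219.796 ≈ -0.62.
|E| < 1, so demand is inelastic at this price.

-0.62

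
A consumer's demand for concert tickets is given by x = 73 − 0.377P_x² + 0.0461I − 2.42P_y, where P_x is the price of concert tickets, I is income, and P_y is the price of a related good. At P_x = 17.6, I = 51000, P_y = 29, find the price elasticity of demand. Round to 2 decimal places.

First evaluate x: 73 − 0.377(17.6)² + 0.0461(51000) − 2.42(29) = 73 − 116.7795 + 2351.1 − 70.18 = 2237.1405.
∂x/∂P_x = −2·0.377·P_x = -13.2704, so E_p = -13.2704·(17.6/2237.1405) ≈ -0.10.
|E_p| < 1: demand is inelastic.

-0.10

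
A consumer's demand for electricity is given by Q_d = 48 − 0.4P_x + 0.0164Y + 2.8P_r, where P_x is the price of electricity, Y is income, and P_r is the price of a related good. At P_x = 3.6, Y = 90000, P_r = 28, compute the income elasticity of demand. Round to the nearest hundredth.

0.92

Substituting, Q_d = 48 − 0.4(3.6) + 0.0164(90000) + 2.8(28) = 48 − 1.44 + 1476 + 78.4 = 1600.96.
∂Q_d/∂Y = +0.0164, so E_I = 0.0164·(90000/1600.96) ≈ 0.92.
E_I ∈ (0,1): normal good (necessity).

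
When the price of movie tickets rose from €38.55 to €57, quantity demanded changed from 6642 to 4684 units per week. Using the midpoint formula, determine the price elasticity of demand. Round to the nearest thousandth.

%Δq = (4684 − 6642)/[(6642 + 4684)/2] = -1958/5663 ≈ -0.3458.
%ΔP = (57 − 38.55)/[(38.55 + 57)/2] = 18.45/47.775 ≈ 0.3862.
Arc elasticity E = %Δq/%ΔP ≈ -0.3458/0.3862 ≈ -0.895.
|E| < 1: demand is inelastic over this range.

-0.895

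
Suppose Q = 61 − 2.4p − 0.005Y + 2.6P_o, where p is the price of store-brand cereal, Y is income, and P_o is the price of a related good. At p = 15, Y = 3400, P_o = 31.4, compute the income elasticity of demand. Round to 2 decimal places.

-0.19

Q = 61 − 2.4(15) − 0.005(3400) + 2.6(31.4) = 61 − 36 − 17 + 81.64 = 89.64.
∂Q/∂Y = −0.005, so E_I = -0.005·(3400/89.64) ≈ -0.19.
E_I < 0: inferior good.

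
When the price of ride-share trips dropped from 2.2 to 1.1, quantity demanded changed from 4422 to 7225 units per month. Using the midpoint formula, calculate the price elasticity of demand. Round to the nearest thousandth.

%Δq = (7225 − 4422)/[(4422 + 7225)/2] = 2803/5823.5 ≈ 0.4813.
%ΔP = (1.1 − 2.2)/[(2.2 + 1.1)/2] = -1.1/1.65 ≈ -0.6667.
Arc elasticity E = %Δq/%ΔP ≈ 0.4813/-0.6667 ≈ -0.722.
|E| < 1: demand is inelastic over this range.

-0.722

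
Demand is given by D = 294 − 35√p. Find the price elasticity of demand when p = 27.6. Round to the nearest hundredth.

At p = 27.6, D = 110.125.
dD/dp = −35/(2√p) = −35/(2·5.2536).
Point elasticity E = (dD/dp)·(p/D) = -3.3311 × 27.6/110.125 ≈ -0.83.
|E| < 1, so demand is inelastic at this price.

-0.83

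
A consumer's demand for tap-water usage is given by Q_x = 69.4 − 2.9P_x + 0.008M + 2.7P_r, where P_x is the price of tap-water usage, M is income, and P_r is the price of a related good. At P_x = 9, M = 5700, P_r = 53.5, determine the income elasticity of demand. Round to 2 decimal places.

Substituting, Q_x = 69.4 − 2.9(9) + 0.008(5700) + 2.7(53.5) = 69.4 − 26.1 + 45.6 + 144.45 = 233.35.
∂Q_x/∂M = +0.008, so E_I = 0.008·(5700/233.35) ≈ 0.20.
E_I ∈ (0,1): normal good (necessity).

0.20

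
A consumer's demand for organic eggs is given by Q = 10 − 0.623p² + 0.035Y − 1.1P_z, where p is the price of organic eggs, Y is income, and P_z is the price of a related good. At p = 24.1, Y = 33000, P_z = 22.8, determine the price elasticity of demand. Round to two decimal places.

-0.93

Evaluating quantity at (p, Y, P_z) gives Q = 10 − 0.623(24.1)² + 0.035(33000) − 1.1(22.8) = 10 − 361.8446 + 1155 − 25.08 = 778.0754.
∂Q/∂p = −2·0.623·p = -30.0286, so E_p = -30.0286·(24.1/778.0754) ≈ -0.93.
|E_p| < 1: demand is inelastic.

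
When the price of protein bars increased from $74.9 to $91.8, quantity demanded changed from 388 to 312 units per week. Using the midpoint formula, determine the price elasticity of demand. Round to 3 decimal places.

-1.071

%ΔQ = (312 − 388)/[(388 + 312)/2] = -76/350 ≈ -0.2171.
%ΔP = (91.8 − 74.9)/[(74.9 + 91.8)/2] = 16.9/83.35 ≈ 0.2028.
Arc elasticity E = %ΔQ/%ΔP ≈ -0.2171/0.2028 ≈ -1.071.
|E| > 1: demand is elastic over this range.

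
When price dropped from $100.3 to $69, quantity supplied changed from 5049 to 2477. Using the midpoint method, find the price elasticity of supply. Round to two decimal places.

%ΔQ = (2477 − 5049)/[(5049 + 2477)/2] = -2572/3763 ≈ -0.6835.
%ΔP = (69 − 100.3)/[(100.3 + 69)/2] = -31.3/84.65 ≈ -0.3698.
Arc elasticity E = %ΔQ/%ΔP ≈ -0.6835/-0.3698 ≈ 1.85.
|E| > 1: supply is elastic over this range.

1.85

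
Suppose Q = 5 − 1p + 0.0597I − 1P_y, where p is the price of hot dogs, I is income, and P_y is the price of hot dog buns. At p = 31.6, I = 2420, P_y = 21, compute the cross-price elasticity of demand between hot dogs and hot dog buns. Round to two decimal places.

-0.22

Q = 5 − 1(31.6) + 0.0597(2420) − 1(21) = 5 − 31.6 + 144.474 − 21 = 96.874.
∂Q/∂P_y = −1, so E_xy = -1·(21/96.874) ≈ -0.22.
E_xy < 0: the goods are complements.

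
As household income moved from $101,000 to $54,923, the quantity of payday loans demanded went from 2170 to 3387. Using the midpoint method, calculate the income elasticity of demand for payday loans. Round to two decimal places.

%ΔQ = (3387 − 2170)/[(2170+3387)/2] = 1217/2778.5 ≈ 0.4380.
%ΔM = (54,923 − 101,000)/[(101,000+54,923)/2] = -46077/77961.5 ≈ -0.5910.
E_I = %ΔQ/%ΔM ≈ -0.74.
E_I < 0: inferior good.

-0.74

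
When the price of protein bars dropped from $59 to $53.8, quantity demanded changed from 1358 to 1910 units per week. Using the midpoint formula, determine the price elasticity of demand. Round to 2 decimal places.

-3.66

%Δq = (1910 − 1358)/[(1358 + 1910)/2] = 552/1634 ≈ 0.3378.
%Δp = (53.8 − 59)/[(59 + 53.8)/2] = -5.2/56.4 ≈ -0.0922.
Arc elasticity E = %Δq/%Δp ≈ 0.3378/-0.0922 ≈ -3.66.
|E| > 1: demand is elastic over this range.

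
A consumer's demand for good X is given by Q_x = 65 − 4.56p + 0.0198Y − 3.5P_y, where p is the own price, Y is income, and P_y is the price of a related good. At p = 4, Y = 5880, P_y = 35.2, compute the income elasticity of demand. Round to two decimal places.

2.91

First evaluate Q_x: 65 − 4.56(4) + 0.0198(5880) − 3.5(35.2) = 65 − 18.24 + 116.424 − 123.2 = 39.984.
∂Q_x/∂Y = +0.0198, so E_I = 0.0198·(5880/39.984) ≈ 2.91.
E_I > 1: normal good (luxury).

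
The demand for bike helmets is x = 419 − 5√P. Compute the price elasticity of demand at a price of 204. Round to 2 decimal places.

At P = 204, x = 347.5857.
dx/dP = −5/(2√P) = −5/(2·14.2829).
Point elasticity E = (dx/dP)·(P/x) = -0.175 × 204/347.5857 ≈ -0.10.
|E| < 1, so demand is inelastic at this price.

-0.10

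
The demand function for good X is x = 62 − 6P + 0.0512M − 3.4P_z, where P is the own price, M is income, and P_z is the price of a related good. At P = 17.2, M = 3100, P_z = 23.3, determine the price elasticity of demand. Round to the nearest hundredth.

x = 62 − 6(17.2) + 0.0512(3100) − 3.4(23.3) = 62 − 103.2 + 158.72 − 79.22 = 38.3.
∂x/∂P = −6, so E_p = (−6)·(17.2/38.3) ≈ -2.69.
|E_p| > 1: demand is elastic.

-2.69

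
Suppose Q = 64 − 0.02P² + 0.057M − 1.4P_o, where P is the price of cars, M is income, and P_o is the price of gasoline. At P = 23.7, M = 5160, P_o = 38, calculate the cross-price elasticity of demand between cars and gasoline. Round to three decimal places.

At the given point, Q = 64 − 0.02(23.7)² + 0.057(5160) − 1.4(38) = 64 − 11.2338 + 294.12 − 53.2 = 293.6862.
∂Q/∂P_o = −1.4, so E_xy = -1.4·(38/293.6862) ≈ -0.181.
E_xy < 0: the goods are complements.

-0.181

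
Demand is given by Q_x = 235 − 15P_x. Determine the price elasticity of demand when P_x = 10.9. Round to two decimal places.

At P_x = 10.9, Q_x = 71.5.
dQ_x/dP_x = −15.
Point elasticity E = (dQ_x/dP_x)·(P_x/Q_x) = -15 × 10.9/71.5 ≈ -2.29.
|E| > 1, so demand is elastic at this price.

-2.29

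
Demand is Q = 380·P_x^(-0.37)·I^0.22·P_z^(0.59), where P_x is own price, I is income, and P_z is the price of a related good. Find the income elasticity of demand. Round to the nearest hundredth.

For a Cobb–Douglas (constant-elasticity) form Q = A·I^α·…, the elasticity with respect to I equals the exponent α at every point.
Here the exponent on I is 0.22, so the income elasticity of demand is 0.22.

0.22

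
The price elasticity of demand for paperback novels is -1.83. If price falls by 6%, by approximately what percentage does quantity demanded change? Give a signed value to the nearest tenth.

11.0

%ΔQ ≈ E × %ΔP = (-1.83) × (-6%) ≈ 11.0%.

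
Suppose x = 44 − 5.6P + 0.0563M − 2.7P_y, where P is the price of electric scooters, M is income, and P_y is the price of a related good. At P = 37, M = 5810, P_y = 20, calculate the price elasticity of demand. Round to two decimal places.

-1.89

Evaluating quantity at (P, M, P_y) gives x = 44 − 5.6(37) + 0.0563(5810) − 2.7(20) = 44 − 207.2 + 327.103 − 54 = 109.903.
∂x/∂P = −5.6, so E_p = (−5.6)·(37/109.903) ≈ -1.89.
|E_p| > 1: demand is elastic.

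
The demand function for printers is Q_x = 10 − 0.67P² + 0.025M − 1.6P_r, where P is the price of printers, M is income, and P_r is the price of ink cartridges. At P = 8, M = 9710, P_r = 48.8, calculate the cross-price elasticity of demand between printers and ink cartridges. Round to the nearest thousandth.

Substituting, Q_x = 10 − 0.67(8)² + 0.025(9710) − 1.6(48.8) = 10 − 42.88 + 242.75 − 78.08 = 131.79.
∂Q_x/∂P_r = −1.6, so E_xy = -1.6·(48.8/131.79) ≈ -0.592.
E_xy < 0: the goods are complements.

-0.592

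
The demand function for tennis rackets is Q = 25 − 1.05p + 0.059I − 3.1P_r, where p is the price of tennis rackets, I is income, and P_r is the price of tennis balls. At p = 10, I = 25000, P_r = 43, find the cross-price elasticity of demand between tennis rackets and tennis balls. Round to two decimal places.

Q = 25 − 1.05(10) + 0.059(25000) − 3.1(43) = 25 − 10.5 + 1475 − 133.3 = 1356.2.
∂Q/∂P_r = −3.1, so E_xy = -3.1·(43/1356.2) ≈ -0.10.
E_xy < 0: the goods are complements.

-0.10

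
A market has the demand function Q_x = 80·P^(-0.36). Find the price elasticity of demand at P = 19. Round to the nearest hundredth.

For a Cobb–Douglas (constant-elasticity) form Q_x = A·P^α·…, the elasticity with respect to P equals the exponent α at every point.
Here the exponent on P is -0.36, so the price elasticity of demand is -0.36.

-0.36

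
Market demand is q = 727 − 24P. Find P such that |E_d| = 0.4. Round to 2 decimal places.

8.65

Set −bP/(a − bP) = −0.4 ⇒ bP = 0.4(a − bP) ⇒ bP(1+0.4) = 0.4·a.
P = 0.4·727/(24·1.4) ≈ 8.65.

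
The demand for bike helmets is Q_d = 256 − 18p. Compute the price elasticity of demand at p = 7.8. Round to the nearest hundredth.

At p = 7.8, Q_d = 115.6.
dQ_d/dp = −18.
Point elasticity E = (dQ_d/dp)·(p/Q_d) = -18 × 7.8/115.6 ≈ -1.21.
|E| > 1, so demand is elastic at this price.

-1.21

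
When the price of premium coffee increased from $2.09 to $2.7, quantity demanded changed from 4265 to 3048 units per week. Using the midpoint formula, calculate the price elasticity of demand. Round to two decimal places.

%ΔQ = (3048 − 4265)/[(4265 + 3048)/2] = -1217/3656.5 ≈ -0.3328.
%Δp = (2.7 − 2.09)/[(2.09 + 2.7)/2] = 0.61/2.395 ≈ 0.2547.
Arc elasticity E = %ΔQ/%Δp ≈ -0.3328/0.2547 ≈ -1.31.
|E| > 1: demand is elastic over this range.

-1.31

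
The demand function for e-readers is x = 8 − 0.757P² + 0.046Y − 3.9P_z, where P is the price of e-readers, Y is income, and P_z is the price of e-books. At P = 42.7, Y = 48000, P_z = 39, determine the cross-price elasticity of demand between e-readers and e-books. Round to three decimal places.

First evaluate x: 8 − 0.757(42.7)² + 0.046(48000) − 3.9(39) = 8 − 1380.2305 + 2208 − 152.1 = 683.6695.
∂x/∂P_z = −3.9, so E_xy = -3.9·(39/683.6695) ≈ -0.222.
E_xy < 0: the goods are complements.

-0.222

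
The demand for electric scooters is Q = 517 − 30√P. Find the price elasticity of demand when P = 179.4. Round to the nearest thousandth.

-1.744

At P = 179.4, Q = 115.1791.
dQ/dP = −30/(2√P) = −30/(2·13.394).
Point elasticity E = (dQ/dP)·(P/Q) = -1.1199 × 179.4/115.1791 ≈ -1.744.
|E| > 1, so demand is elastic at this price.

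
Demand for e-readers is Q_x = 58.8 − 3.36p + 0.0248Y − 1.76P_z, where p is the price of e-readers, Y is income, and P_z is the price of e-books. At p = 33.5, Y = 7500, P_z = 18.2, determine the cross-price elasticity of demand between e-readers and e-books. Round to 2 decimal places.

-0.32

Substituting, Q_x = 58.8 − 3.36(33.5) + 0.0248(7500) − 1.76(18.2) = 58.8 − 112.56 + 186 − 32.032 = 100.208.
∂Q_x/∂P_z = −1.76, so E_xy = -1.76·(18.2/100.208) ≈ -0.32.
E_xy < 0: the goods are complements.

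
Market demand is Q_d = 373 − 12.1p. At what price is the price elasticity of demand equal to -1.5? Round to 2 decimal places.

18.50

Set −bp/(a − bp) = −1.5 ⇒ bp = 1.5(a − bp) ⇒ bp(1+1.5) = 1.5·a.
p = 1.5·373/(12.1·2.5) ≈ 18.50.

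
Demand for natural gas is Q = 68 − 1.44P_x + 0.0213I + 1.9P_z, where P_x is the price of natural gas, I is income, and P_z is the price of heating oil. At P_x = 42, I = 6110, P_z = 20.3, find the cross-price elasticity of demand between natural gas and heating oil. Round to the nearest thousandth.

Substituting, Q = 68 − 1.44(42) + 0.0213(6110) + 1.9(20.3) = 68 − 60.48 + 130.143 + 38.57 = 176.233.
∂Q/∂P_z = +1.9, so E_xy = 1.9·(20.3/176.233) ≈ 0.219.
E_xy > 0: the goods are substitutes.

0.219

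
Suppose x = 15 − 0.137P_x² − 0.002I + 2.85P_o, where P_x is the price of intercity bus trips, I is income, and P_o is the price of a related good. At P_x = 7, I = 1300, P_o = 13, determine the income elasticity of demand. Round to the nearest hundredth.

x = 15 − 0.137(7)² − 0.002(1300) + 2.85(13) = 15 − 6.713 − 2.6 + 37.05 = 42.737.
∂x/∂I = −0.002, so E_I = -0.002·(1300/42.737) ≈ -0.06.
E_I < 0: inferior good.

-0.06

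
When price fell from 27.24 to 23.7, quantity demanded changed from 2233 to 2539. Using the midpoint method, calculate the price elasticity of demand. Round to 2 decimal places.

%Δq = (2539 − 2233)/[(2233 + 2539)/2] = 306/2386 ≈ 0.1282.
%ΔP = (23.7 − 27.24)/[(27.24 + 23.7)/2] = -3.54/25.47 ≈ -0.1390.
Arc elasticity E = %Δq/%ΔP ≈ 0.1282/-0.1390 ≈ -0.92.
|E| < 1: demand is inelastic over this range.

-0.92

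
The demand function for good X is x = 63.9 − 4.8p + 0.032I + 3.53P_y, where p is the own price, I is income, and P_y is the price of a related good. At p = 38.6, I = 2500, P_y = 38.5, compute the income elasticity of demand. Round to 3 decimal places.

x = 63.9 − 4.8(38.6) + 0.032(2500) + 3.53(38.5) = 63.9 − 185.28 + 80 + 135.905 = 94.525.
∂x/∂I = +0.032, so E_I = 0.032·(2500/94.525) ≈ 0.846.
E_I ∈ (0,1): normal good (necessity).

0.846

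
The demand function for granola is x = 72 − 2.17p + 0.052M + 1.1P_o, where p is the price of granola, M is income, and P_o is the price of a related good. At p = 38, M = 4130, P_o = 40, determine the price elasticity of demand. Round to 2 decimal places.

-0.33

Substituting, x = 72 − 2.17(38) + 0.052(4130) + 1.1(40) = 72 − 82.46 + 214.76 + 44 = 248.3.
∂x/∂p = −2.17, so E_p = (−2.17)·(38/248.3) ≈ -0.33.
|E_p| < 1: demand is inelastic.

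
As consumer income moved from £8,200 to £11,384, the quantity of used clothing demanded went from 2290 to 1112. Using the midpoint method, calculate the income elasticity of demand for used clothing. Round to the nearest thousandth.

-2.130

%ΔQ = (1112 − 2290)/[(2290+1112)/2] = -1178/1701 ≈ -0.6925.
%ΔM = (11,384 − 8,200)/[(8,200+11,384)/2] = 3184/9792 ≈ 0.3252.
E_I = %ΔQ/%ΔM ≈ -2.130.
E_I < 0: inferior good.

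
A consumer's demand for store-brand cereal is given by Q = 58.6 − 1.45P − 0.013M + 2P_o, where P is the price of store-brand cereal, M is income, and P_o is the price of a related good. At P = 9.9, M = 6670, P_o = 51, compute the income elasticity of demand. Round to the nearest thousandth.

Q = 58.6 − 1.45(9.9) − 0.013(6670) + 2(51) = 58.6 − 14.355 − 86.71 + 102 = 59.535.
∂Q/∂M = −0.013, so E_I = -0.013·(6670/59.535) ≈ -1.456.
E_I < 0: inferior good.

-1.456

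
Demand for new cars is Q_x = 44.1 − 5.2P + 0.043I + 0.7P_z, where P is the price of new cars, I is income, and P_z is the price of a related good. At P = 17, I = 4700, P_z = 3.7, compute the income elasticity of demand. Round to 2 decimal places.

1.26

Substituting, Q_x = 44.1 − 5.2(17) + 0.043(4700) + 0.7(3.7) = 44.1 − 88.4 + 202.1 + 2.59 = 160.39.
∂Q_x/∂I = +0.043, so E_I = 0.043·(4700/160.39) ≈ 1.26.
E_I > 1: normal good (luxury).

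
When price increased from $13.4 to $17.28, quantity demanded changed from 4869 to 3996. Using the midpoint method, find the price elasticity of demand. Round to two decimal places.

-0.78

%Δq = (3996 − 4869)/[(4869 + 3996)/2] = -873/4432.5 ≈ -0.1970.
%Δp = (17.28 − 13.4)/[(13.4 + 17.28)/2] = 3.88/15.34 ≈ 0.2529.
Arc elasticity E = %Δq/%Δp ≈ -0.1970/0.2529 ≈ -0.78.
|E| < 1: demand is inelastic over this range.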